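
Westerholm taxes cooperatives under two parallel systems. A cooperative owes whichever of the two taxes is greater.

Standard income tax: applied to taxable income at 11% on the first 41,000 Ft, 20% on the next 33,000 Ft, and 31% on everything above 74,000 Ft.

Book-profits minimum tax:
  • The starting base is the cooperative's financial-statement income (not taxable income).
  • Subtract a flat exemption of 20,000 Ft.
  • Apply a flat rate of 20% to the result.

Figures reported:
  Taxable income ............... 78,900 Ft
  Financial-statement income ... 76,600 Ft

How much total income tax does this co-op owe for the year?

12,629 Ft

Book-profits minimum tax:
  Base (financial-statement income): 76,600 Ft
  Less exemption 20,000 Ft → base 56,600 Ft
  56,600 Ft × 20% = 11,320 Ft

Standard income tax:
  41,000 Ft × 11% = 4,510 Ft
  33,000 Ft × 20% = 6,600 Ft
  4,900 Ft × 31% = 1,519 Ft
  → 12,629 Ft

12,629 Ft > 11,320 Ft, so the standard income tax governs.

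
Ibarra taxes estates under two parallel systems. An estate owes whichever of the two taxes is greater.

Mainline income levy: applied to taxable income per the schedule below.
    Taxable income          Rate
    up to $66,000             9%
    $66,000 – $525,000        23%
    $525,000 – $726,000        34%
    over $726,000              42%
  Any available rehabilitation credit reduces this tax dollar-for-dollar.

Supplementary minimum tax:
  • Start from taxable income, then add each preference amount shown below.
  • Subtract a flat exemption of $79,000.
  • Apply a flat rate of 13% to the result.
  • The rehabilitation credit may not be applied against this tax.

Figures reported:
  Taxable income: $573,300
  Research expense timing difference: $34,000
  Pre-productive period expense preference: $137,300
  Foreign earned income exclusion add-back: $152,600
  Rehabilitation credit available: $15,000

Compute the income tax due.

Supplementary minimum tax:
  Adjusted income: $573,300 + $34,000 + $137,300 + $152,600 = $897,200
  Less exemption $79,000 → base $818,200
  $818,200 × 13% = $106,366

Mainline income levy:
  $66,000 × 9% = $5,940
  $459,000 × 23% = $105,570
  $48,300 × 34% = $16,422
  → $127,932
  Less rehabilitation credit $15,000 → $112,932

$112,932 > $106,366, so the mainline income levy governs.

$112,932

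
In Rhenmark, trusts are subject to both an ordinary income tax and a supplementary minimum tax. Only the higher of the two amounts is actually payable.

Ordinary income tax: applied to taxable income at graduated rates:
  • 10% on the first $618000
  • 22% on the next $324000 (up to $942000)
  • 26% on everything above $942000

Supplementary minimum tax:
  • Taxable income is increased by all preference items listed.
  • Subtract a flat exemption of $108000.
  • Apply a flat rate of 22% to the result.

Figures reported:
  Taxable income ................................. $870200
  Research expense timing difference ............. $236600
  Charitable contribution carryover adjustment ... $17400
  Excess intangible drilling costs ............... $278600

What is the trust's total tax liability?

Supplementary minimum tax:
  Adjusted income: $870200 + $236600 + $17400 + $278600 = $1402800
  Less exemption $108000 → base $1294800
  $1294800 × 22% = $284856

Ordinary income tax:
  $618000 × 10% = $61800
  $252200 × 22% = $55484
  → $117284

$284856 > $117284, so the supplementary minimum tax is the binding amount.

$284856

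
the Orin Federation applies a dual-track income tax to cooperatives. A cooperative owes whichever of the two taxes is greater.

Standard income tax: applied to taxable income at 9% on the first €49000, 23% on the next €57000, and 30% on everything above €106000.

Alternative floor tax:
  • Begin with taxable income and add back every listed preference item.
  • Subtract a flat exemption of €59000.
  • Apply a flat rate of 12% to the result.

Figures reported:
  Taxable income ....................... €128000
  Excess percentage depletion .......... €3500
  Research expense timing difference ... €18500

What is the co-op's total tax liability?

€24120

Standard income tax:
  €49000 × 9% = €4410
  €57000 × 23% = €13110
  €22000 × 30% = €6600
  → €24120

Alternative floor tax:
  Adjusted income: €128000 + €3500 + €18500 = €150000
  Less exemption €59000 → base €91000
  €91000 × 12% = €10920

€24120 > €10920, so the standard income tax governs.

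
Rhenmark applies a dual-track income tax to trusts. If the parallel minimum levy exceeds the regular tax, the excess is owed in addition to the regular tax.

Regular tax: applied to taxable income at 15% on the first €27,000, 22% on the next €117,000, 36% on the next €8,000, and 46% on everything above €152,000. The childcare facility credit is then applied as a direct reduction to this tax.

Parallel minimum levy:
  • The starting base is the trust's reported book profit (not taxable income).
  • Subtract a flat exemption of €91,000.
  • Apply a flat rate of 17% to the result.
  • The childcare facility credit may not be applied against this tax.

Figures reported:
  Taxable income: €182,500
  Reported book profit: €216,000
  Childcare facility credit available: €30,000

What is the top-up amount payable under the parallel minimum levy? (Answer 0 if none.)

Parallel minimum levy:
  Base (reported book profit): €216,000
  Less exemption €91,000 → base €125,000
  €125,000 × 17% = €21,250

Regular tax:
  €27,000 × 15% = €4,050
  €117,000 × 22% = €25,740
  €8,000 × 36% = €2,880
  €30,500 × 46% = €14,030
  → €46,700
  Less childcare facility credit €30,000 → €16,700

Excess of parallel minimum levy over regular tax: €21,250 − €16,700 = €4,550.

€4,550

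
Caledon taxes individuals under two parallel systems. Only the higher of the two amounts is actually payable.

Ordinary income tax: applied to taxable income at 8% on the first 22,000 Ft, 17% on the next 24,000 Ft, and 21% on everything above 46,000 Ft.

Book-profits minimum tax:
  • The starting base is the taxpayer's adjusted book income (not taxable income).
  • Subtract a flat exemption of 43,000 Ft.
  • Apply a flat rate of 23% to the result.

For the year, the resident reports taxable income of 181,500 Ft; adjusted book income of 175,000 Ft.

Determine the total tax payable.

Book-profits minimum tax:
  Base (adjusted book income): 175,000 Ft
  Less exemption 43,000 Ft → base 132,000 Ft
  132,000 Ft × 23% = 30,360 Ft

Ordinary income tax:
  22,000 Ft × 8% = 1,760 Ft
  24,000 Ft × 17% = 4,080 Ft
  135,500 Ft × 21% = 28,455 Ft
  → 34,295 Ft

34,295 Ft > 30,360 Ft, so the ordinary income tax governs.

34,295 Ft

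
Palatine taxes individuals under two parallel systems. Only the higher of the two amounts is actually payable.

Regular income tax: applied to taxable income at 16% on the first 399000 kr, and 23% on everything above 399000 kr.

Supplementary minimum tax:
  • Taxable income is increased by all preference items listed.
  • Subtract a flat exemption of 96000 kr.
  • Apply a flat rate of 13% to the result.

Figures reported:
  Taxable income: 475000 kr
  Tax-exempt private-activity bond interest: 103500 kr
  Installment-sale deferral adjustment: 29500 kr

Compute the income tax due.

Regular income tax:
  399000 kr × 16% = 63840 kr
  76000 kr × 23% = 17480 kr
  → 81320 kr

Supplementary minimum tax:
  Adjusted income: 475000 kr + 103500 kr + 29500 kr = 608000 kr
  Less exemption 96000 kr → base 512000 kr
  512000 kr × 13% = 66560 kr

81320 kr > 66560 kr, so the regular income tax governs.

81320 kr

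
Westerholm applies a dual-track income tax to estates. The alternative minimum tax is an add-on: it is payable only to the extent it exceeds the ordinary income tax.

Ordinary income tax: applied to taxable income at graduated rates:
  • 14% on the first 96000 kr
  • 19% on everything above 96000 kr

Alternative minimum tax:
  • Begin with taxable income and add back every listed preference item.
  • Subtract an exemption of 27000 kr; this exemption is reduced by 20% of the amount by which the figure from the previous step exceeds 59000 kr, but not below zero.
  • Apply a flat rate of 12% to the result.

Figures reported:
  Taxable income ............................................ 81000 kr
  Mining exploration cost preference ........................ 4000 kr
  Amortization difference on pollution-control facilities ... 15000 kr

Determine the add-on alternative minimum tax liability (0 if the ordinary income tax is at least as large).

Alternative minimum tax:
  Adjusted income: 81000 kr + 4000 kr + 15000 kr = 100000 kr
  Exemption: 27000 kr − 20% × (100000 kr − 59000 kr) = 27000 kr − 8200 kr = 18800 kr
  Base: 100000 kr − 18800 kr = 81200 kr
  81200 kr × 12% = 9744 kr

Ordinary income tax:
  81000 kr × 14% = 11340 kr

9744 kr ≤ 11340 kr, so no add-on is due.

0 kr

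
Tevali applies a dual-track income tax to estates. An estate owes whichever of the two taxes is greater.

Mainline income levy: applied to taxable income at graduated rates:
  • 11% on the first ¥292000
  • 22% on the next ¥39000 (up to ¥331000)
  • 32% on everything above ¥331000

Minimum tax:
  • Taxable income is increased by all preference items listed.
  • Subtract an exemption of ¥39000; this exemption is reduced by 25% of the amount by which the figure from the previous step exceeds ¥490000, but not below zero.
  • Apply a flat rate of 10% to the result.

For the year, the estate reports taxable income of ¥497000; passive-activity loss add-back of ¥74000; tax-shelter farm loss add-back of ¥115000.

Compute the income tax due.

¥93820

Minimum tax:
  Adjusted income: ¥497000 + ¥74000 + ¥115000 = ¥686000
  Exemption: 25% × (¥686000 − ¥490000) = ¥49000 ≥ ¥39000, so the exemption is fully phased out
  Base: ¥686000 − ¥0 = ¥686000
  ¥686000 × 10% = ¥68600

Mainline income levy:
  ¥292000 × 11% = ¥32120
  ¥39000 × 22% = ¥8580
  ¥166000 × 32% = ¥53120
  → ¥93820

¥93820 > ¥68600, so the mainline income levy governs.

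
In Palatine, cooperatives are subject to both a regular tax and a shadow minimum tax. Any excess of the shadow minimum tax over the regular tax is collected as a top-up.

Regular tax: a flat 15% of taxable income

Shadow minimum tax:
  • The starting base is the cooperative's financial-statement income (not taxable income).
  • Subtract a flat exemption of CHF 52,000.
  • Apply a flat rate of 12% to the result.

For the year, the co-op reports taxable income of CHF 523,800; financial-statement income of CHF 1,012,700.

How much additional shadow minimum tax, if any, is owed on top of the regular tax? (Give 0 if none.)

Regular tax:
  CHF 523,800 × 15% = CHF 78,570

Shadow minimum tax:
  Base (financial-statement income): CHF 1,012,700
  Less exemption CHF 52,000 → base CHF 960,700
  CHF 960,700 × 12% = CHF 115,284

Excess of shadow minimum tax over regular tax: CHF 115,284 − CHF 78,570 = CHF 36,714.

CHF 36,714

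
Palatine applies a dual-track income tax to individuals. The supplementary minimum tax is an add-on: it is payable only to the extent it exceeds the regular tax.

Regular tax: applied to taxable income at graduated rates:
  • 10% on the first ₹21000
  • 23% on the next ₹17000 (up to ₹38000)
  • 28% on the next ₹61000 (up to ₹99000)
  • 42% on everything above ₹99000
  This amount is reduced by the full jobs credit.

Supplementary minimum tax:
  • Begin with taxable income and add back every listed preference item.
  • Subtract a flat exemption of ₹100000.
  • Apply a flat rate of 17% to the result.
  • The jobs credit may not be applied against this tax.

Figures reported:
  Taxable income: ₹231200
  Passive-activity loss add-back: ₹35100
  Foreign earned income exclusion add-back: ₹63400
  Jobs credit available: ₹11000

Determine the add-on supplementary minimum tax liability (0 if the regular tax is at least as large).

₹0

Regular tax:
  ₹21000 × 10% = ₹2100
  ₹17000 × 23% = ₹3910
  ₹61000 × 28% = ₹17080
  ₹132200 × 42% = ₹55524
  → ₹78614
  Less jobs credit ₹11000 → ₹67614

Supplementary minimum tax:
  Adjusted income: ₹231200 + ₹35100 + ₹63400 = ₹329700
  Less exemption ₹100000 → base ₹229700
  ₹229700 × 17% = ₹39049

₹39049 ≤ ₹67614, so no add-on is due.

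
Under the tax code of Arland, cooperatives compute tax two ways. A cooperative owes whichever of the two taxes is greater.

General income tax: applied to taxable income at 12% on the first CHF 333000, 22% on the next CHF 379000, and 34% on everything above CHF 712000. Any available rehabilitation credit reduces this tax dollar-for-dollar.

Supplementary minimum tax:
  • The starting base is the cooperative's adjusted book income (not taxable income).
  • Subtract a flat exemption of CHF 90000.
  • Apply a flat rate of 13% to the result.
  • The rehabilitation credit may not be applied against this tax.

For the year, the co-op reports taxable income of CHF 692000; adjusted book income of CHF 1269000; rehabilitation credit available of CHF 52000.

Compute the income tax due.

CHF 153270

General income tax:
  CHF 333000 × 12% = CHF 39960
  CHF 359000 × 22% = CHF 78980
  → CHF 118940
  Less rehabilitation credit CHF 52000 → CHF 66940

Supplementary minimum tax:
  Base (adjusted book income): CHF 1269000
  Less exemption CHF 90000 → base CHF 1179000
  CHF 1179000 × 13% = CHF 153270

CHF 153270 > CHF 66940, so the supplementary minimum tax is the binding amount.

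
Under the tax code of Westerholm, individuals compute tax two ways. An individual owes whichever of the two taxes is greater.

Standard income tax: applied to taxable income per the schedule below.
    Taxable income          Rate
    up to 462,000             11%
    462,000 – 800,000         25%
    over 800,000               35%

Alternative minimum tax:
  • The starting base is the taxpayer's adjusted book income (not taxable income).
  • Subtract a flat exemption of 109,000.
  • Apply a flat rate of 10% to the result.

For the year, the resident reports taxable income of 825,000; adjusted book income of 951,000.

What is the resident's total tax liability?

Standard income tax:
  462,000 × 11% = 50,820
  338,000 × 25% = 84,500
  25,000 × 35% = 8,750
  → 144,070

Alternative minimum tax:
  Base (adjusted book income): 951,000
  Less exemption 109,000 → base 842,000
  842,000 × 10% = 84,200

144,070 > 84,200, so the standard income tax governs.

144,070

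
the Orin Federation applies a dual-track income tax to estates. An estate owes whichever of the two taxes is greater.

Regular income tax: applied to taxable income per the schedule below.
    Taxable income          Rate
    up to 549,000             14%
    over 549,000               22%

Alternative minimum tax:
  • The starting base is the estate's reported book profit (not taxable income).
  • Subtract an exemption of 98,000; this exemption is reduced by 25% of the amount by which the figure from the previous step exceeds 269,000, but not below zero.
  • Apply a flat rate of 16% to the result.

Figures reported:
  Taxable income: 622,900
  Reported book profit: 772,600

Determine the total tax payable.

123,616

Alternative minimum tax:
  Base (reported book profit): 772,600
  Exemption: 25% × (772,600 − 269,000) = 125,900 ≥ 98,000, so the exemption is fully phased out
  Base: 772,600 − 0 = 772,600
  772,600 × 16% = 123,616

Regular income tax:
  549,000 × 14% = 76,860
  73,900 × 22% = 16,258
  → 93,118

123,616 > 93,118, so the alternative minimum tax is the binding amount.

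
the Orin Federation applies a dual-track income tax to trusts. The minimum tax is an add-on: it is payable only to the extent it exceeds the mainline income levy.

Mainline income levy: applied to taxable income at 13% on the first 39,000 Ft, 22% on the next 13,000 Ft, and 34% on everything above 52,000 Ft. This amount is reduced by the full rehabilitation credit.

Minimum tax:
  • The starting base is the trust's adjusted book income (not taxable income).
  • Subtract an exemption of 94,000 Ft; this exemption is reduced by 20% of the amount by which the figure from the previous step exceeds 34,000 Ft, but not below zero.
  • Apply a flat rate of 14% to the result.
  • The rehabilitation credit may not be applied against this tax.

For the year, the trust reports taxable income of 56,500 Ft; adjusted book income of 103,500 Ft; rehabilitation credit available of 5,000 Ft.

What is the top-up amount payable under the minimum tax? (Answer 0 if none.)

Mainline income levy:
  39,000 Ft × 13% = 5,070 Ft
  13,000 Ft × 22% = 2,860 Ft
  4,500 Ft × 34% = 1,530 Ft
  → 9,460 Ft
  Less rehabilitation credit 5,000 Ft → 4,460 Ft

Minimum tax:
  Base (adjusted book income): 103,500 Ft
  Exemption: 94,000 Ft − 20% × (103,500 Ft − 34,000 Ft) = 94,000 Ft − 13,900 Ft = 80,100 Ft
  Base: 103,500 Ft − 80,100 Ft = 23,400 Ft
  23,400 Ft × 14% = 3,276 Ft

3,276 Ft ≤ 4,460 Ft, so no add-on is due.

0 Ft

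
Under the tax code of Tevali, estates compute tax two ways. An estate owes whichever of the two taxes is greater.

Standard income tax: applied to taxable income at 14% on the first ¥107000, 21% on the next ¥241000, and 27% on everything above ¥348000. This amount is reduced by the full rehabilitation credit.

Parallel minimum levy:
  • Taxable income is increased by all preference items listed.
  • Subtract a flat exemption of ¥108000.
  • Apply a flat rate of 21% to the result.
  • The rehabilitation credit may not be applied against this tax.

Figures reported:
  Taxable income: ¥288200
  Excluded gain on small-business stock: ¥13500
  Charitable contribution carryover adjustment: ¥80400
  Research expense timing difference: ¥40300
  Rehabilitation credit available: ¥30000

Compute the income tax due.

Standard income tax:
  ¥107000 × 14% = ¥14980
  ¥181200 × 21% = ¥38052
  → ¥53032
  Less rehabilitation credit ¥30000 → ¥23032

Parallel minimum levy:
  Adjusted income: ¥288200 + ¥13500 + ¥80400 + ¥40300 = ¥422400
  Less exemption ¥108000 → base ¥314400
  ¥314400 × 21% = ¥66024

¥66024 > ¥23032, so the parallel minimum levy is the binding amount.

¥66024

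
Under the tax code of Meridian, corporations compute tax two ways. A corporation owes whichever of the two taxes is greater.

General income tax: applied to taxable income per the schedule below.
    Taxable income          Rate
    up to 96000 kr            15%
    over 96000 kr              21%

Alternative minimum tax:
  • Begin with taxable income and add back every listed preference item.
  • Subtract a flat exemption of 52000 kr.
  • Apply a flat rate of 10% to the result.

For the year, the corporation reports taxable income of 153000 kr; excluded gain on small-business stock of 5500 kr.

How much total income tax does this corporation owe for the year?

Alternative minimum tax:
  Adjusted income: 153000 kr + 5500 kr = 158500 kr
  Less exemption 52000 kr → base 106500 kr
  106500 kr × 10% = 10650 kr

General income tax:
  96000 kr × 15% = 14400 kr
  57000 kr × 21% = 11970 kr
  → 26370 kr

26370 kr > 10650 kr, so the general income tax governs.

26370 kr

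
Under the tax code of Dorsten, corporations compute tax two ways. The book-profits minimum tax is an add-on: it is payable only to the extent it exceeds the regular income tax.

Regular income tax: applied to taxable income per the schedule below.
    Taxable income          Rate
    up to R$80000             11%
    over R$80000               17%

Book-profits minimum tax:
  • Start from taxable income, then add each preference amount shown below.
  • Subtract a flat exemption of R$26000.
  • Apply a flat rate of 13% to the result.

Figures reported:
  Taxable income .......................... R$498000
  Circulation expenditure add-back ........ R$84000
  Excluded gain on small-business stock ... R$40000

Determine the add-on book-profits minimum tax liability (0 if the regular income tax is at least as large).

Regular income tax:
  R$80000 × 11% = R$8800
  R$418000 × 17% = R$71060
  → R$79860

Book-profits minimum tax:
  Adjusted income: R$498000 + R$84000 + R$40000 = R$622000
  Less exemption R$26000 → base R$596000
  R$596000 × 13% = R$77480

R$77480 ≤ R$79860, so no add-on is due.

R$0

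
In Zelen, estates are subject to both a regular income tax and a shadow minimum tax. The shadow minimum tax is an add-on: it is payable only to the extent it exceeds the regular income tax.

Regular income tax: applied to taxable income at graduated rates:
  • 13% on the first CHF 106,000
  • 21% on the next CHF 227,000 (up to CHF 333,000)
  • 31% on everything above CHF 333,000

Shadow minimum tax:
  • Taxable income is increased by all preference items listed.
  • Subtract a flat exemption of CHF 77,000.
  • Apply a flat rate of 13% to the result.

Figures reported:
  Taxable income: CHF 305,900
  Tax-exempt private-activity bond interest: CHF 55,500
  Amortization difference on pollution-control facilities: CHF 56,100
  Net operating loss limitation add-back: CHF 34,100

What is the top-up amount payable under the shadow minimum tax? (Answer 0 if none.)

CHF 0

Shadow minimum tax:
  Adjusted income: CHF 305,900 + CHF 55,500 + CHF 56,100 + CHF 34,100 = CHF 451,600
  Less exemption CHF 77,000 → base CHF 374,600
  CHF 374,600 × 13% = CHF 48,698

Regular income tax:
  CHF 106,000 × 13% = CHF 13,780
  CHF 199,900 × 21% = CHF 41,979
  → CHF 55,759

CHF 48,698 ≤ CHF 55,759, so no add-on is due.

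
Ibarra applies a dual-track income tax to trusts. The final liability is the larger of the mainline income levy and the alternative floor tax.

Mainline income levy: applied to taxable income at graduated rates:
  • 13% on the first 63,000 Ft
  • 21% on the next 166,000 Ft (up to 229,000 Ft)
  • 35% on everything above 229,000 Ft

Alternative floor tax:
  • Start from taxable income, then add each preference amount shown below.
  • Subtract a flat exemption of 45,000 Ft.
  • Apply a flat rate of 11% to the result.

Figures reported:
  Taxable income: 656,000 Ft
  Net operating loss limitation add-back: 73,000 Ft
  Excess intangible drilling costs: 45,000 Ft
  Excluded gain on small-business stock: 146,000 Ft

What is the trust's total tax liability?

192,500 Ft

Alternative floor tax:
  Adjusted income: 656,000 Ft + 73,000 Ft + 45,000 Ft + 146,000 Ft = 920,000 Ft
  Less exemption 45,000 Ft → base 875,000 Ft
  875,000 Ft × 11% = 96,250 Ft

Mainline income levy:
  63,000 Ft × 13% = 8,190 Ft
  166,000 Ft × 21% = 34,860 Ft
  427,000 Ft × 35% = 149,450 Ft
  → 192,500 Ft

192,500 Ft > 96,250 Ft, so the mainline income levy governs.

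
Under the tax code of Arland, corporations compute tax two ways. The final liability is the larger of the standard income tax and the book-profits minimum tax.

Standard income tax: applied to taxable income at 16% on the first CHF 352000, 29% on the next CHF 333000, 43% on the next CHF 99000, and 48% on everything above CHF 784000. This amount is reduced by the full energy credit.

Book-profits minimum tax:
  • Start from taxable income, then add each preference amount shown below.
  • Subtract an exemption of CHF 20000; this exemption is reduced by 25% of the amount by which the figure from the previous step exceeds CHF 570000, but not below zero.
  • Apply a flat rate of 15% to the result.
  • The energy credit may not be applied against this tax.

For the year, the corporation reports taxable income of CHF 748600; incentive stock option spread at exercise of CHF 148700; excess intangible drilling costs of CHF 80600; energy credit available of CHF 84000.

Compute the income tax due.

CHF 146685

Book-profits minimum tax:
  Adjusted income: CHF 748600 + CHF 148700 + CHF 80600 = CHF 977900
  Exemption: 25% × (CHF 977900 − CHF 570000) = CHF 101975 ≥ CHF 20000, so the exemption is fully phased out
  Base: CHF 977900 − CHF 0 = CHF 977900
  CHF 977900 × 15% = CHF 146685

Standard income tax:
  CHF 352000 × 16% = CHF 56320
  CHF 333000 × 29% = CHF 96570
  CHF 63600 × 43% = CHF 27348
  → CHF 180238
  Less energy credit CHF 84000 → CHF 96238

CHF 146685 > CHF 96238, so the book-profits minimum tax is the binding amount.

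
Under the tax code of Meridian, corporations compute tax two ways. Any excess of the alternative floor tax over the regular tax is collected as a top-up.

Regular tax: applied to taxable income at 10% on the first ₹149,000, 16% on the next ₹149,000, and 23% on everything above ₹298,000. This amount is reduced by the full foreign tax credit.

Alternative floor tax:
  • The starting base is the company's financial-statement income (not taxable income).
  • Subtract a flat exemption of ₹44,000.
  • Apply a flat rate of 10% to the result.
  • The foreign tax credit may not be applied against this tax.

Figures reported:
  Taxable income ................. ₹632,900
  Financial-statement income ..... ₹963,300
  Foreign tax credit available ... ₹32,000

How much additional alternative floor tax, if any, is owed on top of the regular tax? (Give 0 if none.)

Alternative floor tax:
  Base (financial-statement income): ₹963,300
  Less exemption ₹44,000 → base ₹919,300
  ₹919,300 × 10% = ₹91,930

Regular tax:
  ₹149,000 × 10% = ₹14,900
  ₹149,000 × 16% = ₹23,840
  ₹334,900 × 23% = ₹77,027
  → ₹115,767
  Less foreign tax credit ₹32,000 → ₹83,767

Excess of alternative floor tax over regular tax: ₹91,930 − ₹83,767 = ₹8,163.

₹8,163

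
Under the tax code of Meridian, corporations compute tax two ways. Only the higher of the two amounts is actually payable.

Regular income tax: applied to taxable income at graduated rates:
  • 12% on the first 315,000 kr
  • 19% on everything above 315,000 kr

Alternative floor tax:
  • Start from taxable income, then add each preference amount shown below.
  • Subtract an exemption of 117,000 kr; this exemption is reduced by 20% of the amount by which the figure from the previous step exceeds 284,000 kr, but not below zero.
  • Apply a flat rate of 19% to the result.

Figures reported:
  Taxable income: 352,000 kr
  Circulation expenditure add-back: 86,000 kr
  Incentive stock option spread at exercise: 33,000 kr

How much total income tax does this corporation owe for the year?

Regular income tax:
  315,000 kr × 12% = 37,800 kr
  37,000 kr × 19% = 7,030 kr
  → 44,830 kr

Alternative floor tax:
  Adjusted income: 352,000 kr + 86,000 kr + 33,000 kr = 471,000 kr
  Exemption: 117,000 kr − 20% × (471,000 kr − 284,000 kr) = 117,000 kr − 37,400 kr = 79,600 kr
  Base: 471,000 kr − 79,600 kr = 391,400 kr
  391,400 kr × 19% = 74,366 kr

74,366 kr > 44,830 kr, so the alternative floor tax is the binding amount.

74,366 kr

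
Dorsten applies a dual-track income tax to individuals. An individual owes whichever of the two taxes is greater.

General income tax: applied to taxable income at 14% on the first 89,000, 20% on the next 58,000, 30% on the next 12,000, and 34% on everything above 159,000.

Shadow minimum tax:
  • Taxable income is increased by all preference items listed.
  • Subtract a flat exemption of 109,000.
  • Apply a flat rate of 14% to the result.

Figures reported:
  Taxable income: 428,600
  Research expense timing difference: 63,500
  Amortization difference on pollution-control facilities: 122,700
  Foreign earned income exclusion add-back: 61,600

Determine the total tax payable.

General income tax:
  89,000 × 14% = 12,460
  58,000 × 20% = 11,600
  12,000 × 30% = 3,600
  269,600 × 34% = 91,664
  → 119,324

Shadow minimum tax:
  Adjusted income: 428,600 + 63,500 + 122,700 + 61,600 = 676,400
  Less exemption 109,000 → base 567,400
  567,400 × 14% = 79,436

119,324 > 79,436, so the general income tax governs.

119,324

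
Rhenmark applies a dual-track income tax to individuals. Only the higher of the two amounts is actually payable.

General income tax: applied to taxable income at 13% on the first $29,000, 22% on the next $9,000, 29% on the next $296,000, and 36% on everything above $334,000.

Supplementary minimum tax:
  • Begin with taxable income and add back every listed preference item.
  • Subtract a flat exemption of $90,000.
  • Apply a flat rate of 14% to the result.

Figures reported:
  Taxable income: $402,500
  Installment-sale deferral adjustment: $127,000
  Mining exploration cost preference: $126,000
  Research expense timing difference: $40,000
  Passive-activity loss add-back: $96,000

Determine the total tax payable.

$116,250

Supplementary minimum tax:
  Adjusted income: $402,500 + $127,000 + $126,000 + $40,000 + $96,000 = $791,500
  Less exemption $90,000 → base $701,500
  $701,500 × 14% = $98,210

General income tax:
  $29,000 × 13% = $3,770
  $9,000 × 22% = $1,980
  $296,000 × 29% = $85,840
  $68,500 × 36% = $24,660
  → $116,250

$116,250 > $98,210, so the general income tax governs.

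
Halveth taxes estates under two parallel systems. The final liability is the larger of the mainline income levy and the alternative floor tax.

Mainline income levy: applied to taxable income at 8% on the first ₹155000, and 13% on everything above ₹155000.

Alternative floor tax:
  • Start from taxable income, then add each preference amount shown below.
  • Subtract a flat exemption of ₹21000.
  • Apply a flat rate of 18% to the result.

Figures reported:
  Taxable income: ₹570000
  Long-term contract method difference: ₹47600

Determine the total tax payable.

Alternative floor tax:
  Adjusted income: ₹570000 + ₹47600 = ₹617600
  Less exemption ₹21000 → base ₹596600
  ₹596600 × 18% = ₹107388

Mainline income levy:
  ₹155000 × 8% = ₹12400
  ₹415000 × 13% = ₹53950
  → ₹66350

₹107388 > ₹66350, so the alternative floor tax is the binding amount.

₹107388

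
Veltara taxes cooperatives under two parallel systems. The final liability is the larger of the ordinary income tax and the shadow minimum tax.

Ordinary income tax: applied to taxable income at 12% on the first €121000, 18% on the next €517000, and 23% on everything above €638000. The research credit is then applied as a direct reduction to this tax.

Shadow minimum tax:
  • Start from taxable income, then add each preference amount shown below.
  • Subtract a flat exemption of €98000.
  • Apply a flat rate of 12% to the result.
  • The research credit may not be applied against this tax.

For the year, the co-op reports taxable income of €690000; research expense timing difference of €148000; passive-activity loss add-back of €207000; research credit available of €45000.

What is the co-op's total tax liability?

Shadow minimum tax:
  Adjusted income: €690000 + €148000 + €207000 = €1045000
  Less exemption €98000 → base €947000
  €947000 × 12% = €113640

Ordinary income tax:
  €121000 × 12% = €14520
  €517000 × 18% = €93060
  €52000 × 23% = €11960
  → €119540
  Less research credit €45000 → €74540

€113640 > €74540, so the shadow minimum tax is the binding amount.

€113640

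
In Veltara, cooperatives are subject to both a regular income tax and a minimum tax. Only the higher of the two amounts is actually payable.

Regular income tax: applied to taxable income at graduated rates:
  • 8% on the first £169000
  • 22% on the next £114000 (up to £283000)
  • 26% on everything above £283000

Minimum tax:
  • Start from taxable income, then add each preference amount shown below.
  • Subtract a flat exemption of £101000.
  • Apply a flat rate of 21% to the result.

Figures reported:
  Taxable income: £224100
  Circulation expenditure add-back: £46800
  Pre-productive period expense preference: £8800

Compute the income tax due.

Minimum tax:
  Adjusted income: £224100 + £46800 + £8800 = £279700
  Less exemption £101000 → base £178700
  £178700 × 21% = £37527

Regular income tax:
  £169000 × 8% = £13520
  £55100 × 22% = £12122
  → £25642

£37527 > £25642, so the minimum tax is the binding amount.

£37527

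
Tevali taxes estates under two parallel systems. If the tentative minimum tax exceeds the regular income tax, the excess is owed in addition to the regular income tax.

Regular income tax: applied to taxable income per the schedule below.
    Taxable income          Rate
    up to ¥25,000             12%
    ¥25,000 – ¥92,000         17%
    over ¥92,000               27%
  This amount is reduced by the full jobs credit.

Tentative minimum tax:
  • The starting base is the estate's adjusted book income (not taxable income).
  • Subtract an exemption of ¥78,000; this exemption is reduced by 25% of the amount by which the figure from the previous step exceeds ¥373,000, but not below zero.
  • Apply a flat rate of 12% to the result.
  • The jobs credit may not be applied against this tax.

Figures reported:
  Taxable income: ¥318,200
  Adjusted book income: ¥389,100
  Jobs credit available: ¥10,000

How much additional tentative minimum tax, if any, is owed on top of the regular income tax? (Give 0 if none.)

¥0

Tentative minimum tax:
  Base (adjusted book income): ¥389,100
  Exemption: ¥78,000 − 25% × (¥389,100 − ¥373,000) = ¥78,000 − ¥4,025 = ¥73,975
  Base: ¥389,100 − ¥73,975 = ¥315,125
  ¥315,125 × 12% = ¥37,815

Regular income tax:
  ¥25,000 × 12% = ¥3,000
  ¥67,000 × 17% = ¥11,390
  ¥226,200 × 27% = ¥61,074
  → ¥75,464
  Less jobs credit ¥10,000 → ¥65,464

¥37,815 ≤ ¥65,464, so no add-on is due.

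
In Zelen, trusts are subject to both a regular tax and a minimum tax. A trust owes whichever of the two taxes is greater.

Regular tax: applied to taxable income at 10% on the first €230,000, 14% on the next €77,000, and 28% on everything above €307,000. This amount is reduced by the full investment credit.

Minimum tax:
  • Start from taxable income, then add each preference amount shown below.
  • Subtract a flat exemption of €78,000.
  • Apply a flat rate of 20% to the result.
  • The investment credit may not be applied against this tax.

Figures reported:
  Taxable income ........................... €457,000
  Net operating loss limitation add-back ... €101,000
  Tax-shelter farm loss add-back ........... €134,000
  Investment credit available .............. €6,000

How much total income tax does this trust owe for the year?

Regular tax:
  €230,000 × 10% = €23,000
  €77,000 × 14% = €10,780
  €150,000 × 28% = €42,000
  → €75,780
  Less investment credit €6,000 → €69,780

Minimum tax:
  Adjusted income: €457,000 + €101,000 + €134,000 = €692,000
  Less exemption €78,000 → base €614,000
  €614,000 × 20% = €122,800

€122,800 > €69,780, so the minimum tax is the binding amount.

€122,800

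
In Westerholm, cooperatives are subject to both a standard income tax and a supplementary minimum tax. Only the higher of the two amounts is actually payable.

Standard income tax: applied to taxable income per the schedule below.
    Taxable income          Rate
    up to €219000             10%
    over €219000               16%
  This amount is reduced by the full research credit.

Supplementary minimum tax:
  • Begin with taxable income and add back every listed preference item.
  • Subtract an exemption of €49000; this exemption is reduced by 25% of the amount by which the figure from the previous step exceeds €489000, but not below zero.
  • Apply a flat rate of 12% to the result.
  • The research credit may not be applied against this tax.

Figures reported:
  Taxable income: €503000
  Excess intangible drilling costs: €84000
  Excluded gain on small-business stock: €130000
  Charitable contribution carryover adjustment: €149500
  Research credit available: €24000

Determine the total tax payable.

€103980

Supplementary minimum tax:
  Adjusted income: €503000 + €84000 + €130000 + €149500 = €866500
  Exemption: 25% × (€866500 − €489000) = €94375 ≥ €49000, so the exemption is fully phased out
  Base: €866500 − €0 = €866500
  €866500 × 12% = €103980

Standard income tax:
  €219000 × 10% = €21900
  €284000 × 16% = €45440
  → €67340
  Less research credit €24000 → €43340

€103980 > €43340, so the supplementary minimum tax is the binding amount.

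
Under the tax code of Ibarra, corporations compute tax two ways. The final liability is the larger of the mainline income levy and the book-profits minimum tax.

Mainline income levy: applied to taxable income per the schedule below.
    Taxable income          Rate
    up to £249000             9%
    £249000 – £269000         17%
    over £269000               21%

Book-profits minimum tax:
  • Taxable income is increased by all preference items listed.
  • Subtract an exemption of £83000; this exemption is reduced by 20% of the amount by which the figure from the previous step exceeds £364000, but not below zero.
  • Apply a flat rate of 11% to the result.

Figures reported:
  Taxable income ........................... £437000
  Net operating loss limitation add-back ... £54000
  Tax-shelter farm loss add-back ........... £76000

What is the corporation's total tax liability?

Mainline income levy:
  £249000 × 9% = £22410
  £20000 × 17% = £3400
  £168000 × 21% = £35280
  → £61090

Book-profits minimum tax:
  Adjusted income: £437000 + £54000 + £76000 = £567000
  Exemption: £83000 − 20% × (£567000 − £364000) = £83000 − £40600 = £42400
  Base: £567000 − £42400 = £524600
  £524600 × 11% = £57706

£61090 > £57706, so the mainline income levy governs.

£61090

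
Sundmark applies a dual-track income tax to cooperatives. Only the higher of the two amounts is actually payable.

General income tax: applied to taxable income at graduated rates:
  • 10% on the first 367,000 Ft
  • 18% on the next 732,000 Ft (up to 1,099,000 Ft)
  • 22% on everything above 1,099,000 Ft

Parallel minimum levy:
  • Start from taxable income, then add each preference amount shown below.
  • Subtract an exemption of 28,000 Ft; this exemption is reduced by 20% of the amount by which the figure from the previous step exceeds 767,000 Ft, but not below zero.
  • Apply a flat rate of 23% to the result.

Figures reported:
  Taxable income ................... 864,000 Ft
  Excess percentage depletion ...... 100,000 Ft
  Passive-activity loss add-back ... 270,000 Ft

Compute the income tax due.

Parallel minimum levy:
  Adjusted income: 864,000 Ft + 100,000 Ft + 270,000 Ft = 1,234,000 Ft
  Exemption: 20% × (1,234,000 Ft − 767,000 Ft) = 93,400 Ft ≥ 28,000 Ft, so the exemption is fully phased out
  Base: 1,234,000 Ft − 0 Ft = 1,234,000 Ft
  1,234,000 Ft × 23% = 283,820 Ft

General income tax:
  367,000 Ft × 10% = 36,700 Ft
  497,000 Ft × 18% = 89,460 Ft
  → 126,160 Ft

283,820 Ft > 126,160 Ft, so the parallel minimum levy is the binding amount.

283,820 Ft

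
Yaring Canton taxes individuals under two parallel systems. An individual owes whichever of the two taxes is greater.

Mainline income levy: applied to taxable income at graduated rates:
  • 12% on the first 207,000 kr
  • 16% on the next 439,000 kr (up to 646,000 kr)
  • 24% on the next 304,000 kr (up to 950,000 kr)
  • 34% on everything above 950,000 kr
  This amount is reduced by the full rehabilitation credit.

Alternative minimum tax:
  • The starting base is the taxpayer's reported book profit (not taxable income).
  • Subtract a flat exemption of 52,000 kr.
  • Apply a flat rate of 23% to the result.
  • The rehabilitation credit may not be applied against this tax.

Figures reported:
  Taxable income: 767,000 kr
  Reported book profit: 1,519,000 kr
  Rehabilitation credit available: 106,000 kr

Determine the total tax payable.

Mainline income levy:
  207,000 kr × 12% = 24,840 kr
  439,000 kr × 16% = 70,240 kr
  121,000 kr × 24% = 29,040 kr
  → 124,120 kr
  Less rehabilitation credit 106,000 kr → 18,120 kr

Alternative minimum tax:
  Base (reported book profit): 1,519,000 kr
  Less exemption 52,000 kr → base 1,467,000 kr
  1,467,000 kr × 23% = 337,410 kr

337,410 kr > 18,120 kr, so the alternative minimum tax is the binding amount.

337,410 kr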